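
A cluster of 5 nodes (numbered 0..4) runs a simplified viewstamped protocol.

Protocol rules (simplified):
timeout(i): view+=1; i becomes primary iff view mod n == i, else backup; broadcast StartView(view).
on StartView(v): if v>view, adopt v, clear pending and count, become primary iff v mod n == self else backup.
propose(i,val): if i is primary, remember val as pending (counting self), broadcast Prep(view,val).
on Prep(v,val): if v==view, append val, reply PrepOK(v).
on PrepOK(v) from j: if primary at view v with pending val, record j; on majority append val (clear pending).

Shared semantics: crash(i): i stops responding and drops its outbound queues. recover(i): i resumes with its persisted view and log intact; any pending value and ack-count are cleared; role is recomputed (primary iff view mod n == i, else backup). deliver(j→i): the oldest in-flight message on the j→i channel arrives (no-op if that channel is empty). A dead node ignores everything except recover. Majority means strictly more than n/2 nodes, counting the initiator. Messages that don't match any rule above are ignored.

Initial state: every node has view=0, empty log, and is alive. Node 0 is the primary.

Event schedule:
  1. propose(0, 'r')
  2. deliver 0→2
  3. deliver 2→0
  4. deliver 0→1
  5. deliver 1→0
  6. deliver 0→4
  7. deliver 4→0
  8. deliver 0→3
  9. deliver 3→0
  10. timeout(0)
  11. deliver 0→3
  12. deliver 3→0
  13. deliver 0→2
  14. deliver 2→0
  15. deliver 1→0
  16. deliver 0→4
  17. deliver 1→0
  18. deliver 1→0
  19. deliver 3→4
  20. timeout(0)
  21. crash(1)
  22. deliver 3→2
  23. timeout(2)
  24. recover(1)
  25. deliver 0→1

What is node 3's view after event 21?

1

after 1 — propose(0,'r'): ·
after 2 — deliver 0→2: n2:back/v0/[r]
after 3 — deliver 2→0: ·
after 4 — deliver 0→1: n1:back/v0/[r]
after 5 — deliver 1→0: n0:prim/v0/[r]
after 6 — deliver 0→4: n4:back/v0/[r]
after 7 — deliver 4→0: ·
after 8 — deliver 0→3: n3:back/v0/[r]
after 9 — deliver 3→0: ·
after 10 — timeout(0): n0:back/v1/[r]
after 11 — deliver 0→3: n3:back/v1/[r]
after 12 — deliver 3→0: ·
after 13 — deliver 0→2: n2:back/v1/[r]
after 14 — deliver 2→0: ·
after 15 — deliver 1→0: ·
after 16 — deliver 0→4: n4:back/v1/[r]
after 17 — deliver 1→0: ·
after 18 — deliver 1→0: ·
after 19 — deliver 3→4: ·
after 20 — timeout(0): n0:back/v2/[r]
after 21 — crash(1): n1:✗back/v0/[r]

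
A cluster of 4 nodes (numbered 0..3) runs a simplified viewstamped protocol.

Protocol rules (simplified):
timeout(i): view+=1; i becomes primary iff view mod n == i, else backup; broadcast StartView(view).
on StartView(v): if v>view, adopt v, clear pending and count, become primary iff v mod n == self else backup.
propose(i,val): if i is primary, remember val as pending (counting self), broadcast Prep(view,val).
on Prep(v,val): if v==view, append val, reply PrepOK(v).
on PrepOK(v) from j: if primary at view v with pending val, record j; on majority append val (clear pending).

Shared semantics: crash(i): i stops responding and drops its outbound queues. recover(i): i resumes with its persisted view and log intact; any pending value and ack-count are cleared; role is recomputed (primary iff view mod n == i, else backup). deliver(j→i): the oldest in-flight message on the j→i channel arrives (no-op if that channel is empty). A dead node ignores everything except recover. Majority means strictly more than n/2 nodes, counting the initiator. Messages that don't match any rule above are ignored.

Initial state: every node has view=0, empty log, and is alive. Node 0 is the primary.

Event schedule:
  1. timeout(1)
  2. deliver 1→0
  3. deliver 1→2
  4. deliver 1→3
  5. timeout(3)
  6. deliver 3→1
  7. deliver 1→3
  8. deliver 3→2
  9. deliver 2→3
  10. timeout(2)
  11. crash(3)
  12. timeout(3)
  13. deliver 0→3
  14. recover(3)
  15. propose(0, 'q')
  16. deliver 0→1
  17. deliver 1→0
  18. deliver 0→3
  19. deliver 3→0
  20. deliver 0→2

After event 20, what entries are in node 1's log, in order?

e1 timeout(1): 1[prim,v=1,-]
e2 deliver 1→0: 0[back,v=1,-]
e3 deliver 1→2: 2[back,v=1,-]
e4 deliver 1→3: 3[back,v=1,-]
e5 timeout(3): 3[back,v=2,-]
e6 deliver 3→1: 1[back,v=2,-]
e7 deliver 1→3: ·
e8 deliver 3→2: 2[prim,v=2,-]
e9 deliver 2→3: ·
e10 timeout(2): 2[back,v=3,-]
e11 crash(3): 3[✗back,v=2,-]
e12 timeout(3): ·
e13 deliver 0→3: ·
e14 recover(3): 3[back,v=2,-]
e15 propose(0,'q'): ·
e16 deliver 0→1: ·
e17 deliver 1→0: ·
e18 deliver 0→3: ·
e19 deliver 3→0: ·
e20 deliver 0→2: ·

empty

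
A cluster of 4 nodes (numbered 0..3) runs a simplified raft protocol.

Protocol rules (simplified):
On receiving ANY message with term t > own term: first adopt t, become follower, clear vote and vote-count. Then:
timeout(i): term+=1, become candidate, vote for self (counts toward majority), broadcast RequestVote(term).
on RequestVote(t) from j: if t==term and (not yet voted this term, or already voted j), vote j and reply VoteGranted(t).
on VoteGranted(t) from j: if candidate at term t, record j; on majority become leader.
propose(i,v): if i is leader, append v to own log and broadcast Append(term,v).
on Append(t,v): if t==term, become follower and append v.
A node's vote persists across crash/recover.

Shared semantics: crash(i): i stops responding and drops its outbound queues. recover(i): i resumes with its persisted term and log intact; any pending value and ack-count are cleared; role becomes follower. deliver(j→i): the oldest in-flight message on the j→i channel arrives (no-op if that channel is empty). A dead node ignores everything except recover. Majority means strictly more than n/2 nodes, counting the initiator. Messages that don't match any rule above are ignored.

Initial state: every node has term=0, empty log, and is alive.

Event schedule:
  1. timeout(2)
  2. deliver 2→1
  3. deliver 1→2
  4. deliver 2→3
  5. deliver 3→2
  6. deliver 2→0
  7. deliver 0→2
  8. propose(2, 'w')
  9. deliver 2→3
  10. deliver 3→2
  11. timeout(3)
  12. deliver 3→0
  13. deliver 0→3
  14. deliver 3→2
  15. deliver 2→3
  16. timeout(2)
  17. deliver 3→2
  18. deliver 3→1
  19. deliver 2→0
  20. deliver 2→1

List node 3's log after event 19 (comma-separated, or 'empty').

w

after 1 — timeout(2): n2:cand/t1/[-]
after 2 — deliver 2→1: n1:foll/t1/[-]
after 3 — deliver 1→2: ·
after 4 — deliver 2→3: n3:foll/t1/[-]
after 5 — deliver 3→2: n2:lead/t1/[-]
after 6 — deliver 2→0: n0:foll/t1/[-]
after 7 — deliver 0→2: ·
after 8 — propose(2,'w'): n2:lead/t1/[w]
after 9 — deliver 2→3: n3:foll/t1/[w]
after 10 — deliver 3→2: ·
after 11 — timeout(3): n3:cand/t2/[w]
after 12 — deliver 3→0: n0:foll/t2/[-]
after 13 — deliver 0→3: ·
after 14 — deliver 3→2: n2:foll/t2/[w]
after 15 — deliver 2→3: n3:lead/t2/[w]
after 16 — timeout(2): n2:cand/t3/[w]
after 17 — deliver 3→2: ·
after 18 — deliver 3→1: n1:foll/t2/[-]
after 19 — deliver 2→0: ·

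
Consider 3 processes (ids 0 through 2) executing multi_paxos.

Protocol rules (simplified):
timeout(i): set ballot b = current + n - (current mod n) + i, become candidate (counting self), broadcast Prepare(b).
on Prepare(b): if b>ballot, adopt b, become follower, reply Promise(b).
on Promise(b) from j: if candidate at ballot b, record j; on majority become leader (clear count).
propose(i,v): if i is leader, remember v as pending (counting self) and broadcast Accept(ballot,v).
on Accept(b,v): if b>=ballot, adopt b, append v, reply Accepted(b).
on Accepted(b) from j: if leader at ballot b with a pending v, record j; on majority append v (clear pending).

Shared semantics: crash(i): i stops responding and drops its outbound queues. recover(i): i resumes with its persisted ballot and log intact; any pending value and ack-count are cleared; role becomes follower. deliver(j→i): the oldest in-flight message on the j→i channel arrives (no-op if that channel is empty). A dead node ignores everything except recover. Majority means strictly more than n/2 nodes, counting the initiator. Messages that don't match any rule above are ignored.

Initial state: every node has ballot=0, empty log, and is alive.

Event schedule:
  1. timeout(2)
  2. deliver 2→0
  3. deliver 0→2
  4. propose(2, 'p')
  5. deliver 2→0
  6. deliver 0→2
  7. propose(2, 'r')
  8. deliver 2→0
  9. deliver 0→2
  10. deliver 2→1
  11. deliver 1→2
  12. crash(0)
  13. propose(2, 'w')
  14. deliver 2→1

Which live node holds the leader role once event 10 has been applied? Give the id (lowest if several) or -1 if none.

1. timeout(2):  <2:cand b5 ->
2. deliver 2→0:  <0:foll b5 ->
3. deliver 0→2:  <2:lead b5 ->
4. propose(2,'p'):  nop
5. deliver 2→0:  <0:foll b5 p>
6. deliver 0→2:  <2:lead b5 p>
7. propose(2,'r'):  nop
8. deliver 2→0:  <0:foll b5 p,r>
9. deliver 0→2:  <2:lead b5 p,r>
10. deliver 2→1:  <1:foll b5 ->

2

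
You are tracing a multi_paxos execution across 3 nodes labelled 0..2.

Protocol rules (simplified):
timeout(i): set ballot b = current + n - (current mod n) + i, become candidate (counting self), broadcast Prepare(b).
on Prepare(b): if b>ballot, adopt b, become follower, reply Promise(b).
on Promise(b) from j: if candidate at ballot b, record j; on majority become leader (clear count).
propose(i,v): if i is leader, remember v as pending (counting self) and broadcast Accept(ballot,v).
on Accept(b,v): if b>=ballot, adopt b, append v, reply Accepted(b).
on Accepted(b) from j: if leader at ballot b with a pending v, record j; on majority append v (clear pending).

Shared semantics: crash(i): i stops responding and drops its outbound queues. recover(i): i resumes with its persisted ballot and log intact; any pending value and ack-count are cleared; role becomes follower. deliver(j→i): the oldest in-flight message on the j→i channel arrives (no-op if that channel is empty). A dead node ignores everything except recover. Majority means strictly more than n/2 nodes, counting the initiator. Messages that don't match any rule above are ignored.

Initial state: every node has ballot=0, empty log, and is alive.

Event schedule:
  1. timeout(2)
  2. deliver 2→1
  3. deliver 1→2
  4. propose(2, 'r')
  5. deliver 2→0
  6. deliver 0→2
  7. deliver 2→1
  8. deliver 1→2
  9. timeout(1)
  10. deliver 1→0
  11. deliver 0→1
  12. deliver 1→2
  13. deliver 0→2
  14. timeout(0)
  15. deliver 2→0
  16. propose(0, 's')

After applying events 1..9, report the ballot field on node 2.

5

after 1 — timeout(2): n2:cand/b5/[-]
after 2 — deliver 2→1: n1:foll/b5/[-]
after 3 — deliver 1→2: n2:lead/b5/[-]
after 4 — propose(2,'r'): ·
after 5 — deliver 2→0: n0:foll/b5/[-]
after 6 — deliver 0→2: ·
after 7 — deliver 2→1: n1:foll/b5/[r]
after 8 — deliver 1→2: n2:lead/b5/[r]
after 9 — timeout(1): n1:cand/b7/[r]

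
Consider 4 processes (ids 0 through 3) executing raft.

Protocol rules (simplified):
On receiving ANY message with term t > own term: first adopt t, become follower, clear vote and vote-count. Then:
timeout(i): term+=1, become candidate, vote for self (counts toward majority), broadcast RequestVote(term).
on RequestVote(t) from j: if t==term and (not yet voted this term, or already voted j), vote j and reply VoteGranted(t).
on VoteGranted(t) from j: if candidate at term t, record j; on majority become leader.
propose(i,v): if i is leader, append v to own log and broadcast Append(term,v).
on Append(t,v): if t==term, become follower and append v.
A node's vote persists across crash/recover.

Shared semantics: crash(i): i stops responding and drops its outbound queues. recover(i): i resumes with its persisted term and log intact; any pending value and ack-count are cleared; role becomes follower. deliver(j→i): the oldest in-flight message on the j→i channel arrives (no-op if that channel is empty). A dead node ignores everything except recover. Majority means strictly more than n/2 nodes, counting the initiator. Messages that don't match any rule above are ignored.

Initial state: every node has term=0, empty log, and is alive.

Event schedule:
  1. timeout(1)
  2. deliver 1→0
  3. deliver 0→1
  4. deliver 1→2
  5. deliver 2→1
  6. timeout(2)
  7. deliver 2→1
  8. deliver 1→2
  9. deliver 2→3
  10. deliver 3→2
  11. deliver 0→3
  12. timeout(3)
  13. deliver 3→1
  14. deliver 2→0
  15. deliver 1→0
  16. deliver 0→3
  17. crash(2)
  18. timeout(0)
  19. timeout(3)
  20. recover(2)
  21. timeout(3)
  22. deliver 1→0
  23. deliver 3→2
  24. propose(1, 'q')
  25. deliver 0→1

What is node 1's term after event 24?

3

[1] timeout(1) → N1(cand t1 [-])
[2] deliver 1→0 → N0(foll t1 [-])
[3] deliver 0→1 → ∅
[4] deliver 1→2 → N2(foll t1 [-])
[5] deliver 2→1 → N1(lead t1 [-])
[6] timeout(2) → N2(cand t2 [-])
[7] deliver 2→1 → N1(foll t2 [-])
[8] deliver 1→2 → ∅
[9] deliver 2→3 → N3(foll t2 [-])
[10] deliver 3→2 → N2(lead t2 [-])
[11] deliver 0→3 → ∅
[12] timeout(3) → N3(cand t3 [-])
[13] deliver 3→1 → N1(foll t3 [-])
[14] deliver 2→0 → N0(foll t2 [-])
[15] deliver 1→0 → ∅
[16] deliver 0→3 → ∅
[17] crash(2) → N2(✗lead t2 [-])
[18] timeout(0) → N0(cand t3 [-])
[19] timeout(3) → N3(cand t4 [-])
[20] recover(2) → N2(foll t2 [-])
[21] timeout(3) → N3(cand t5 [-])
[22] deliver 1→0 → ∅
[23] deliver 3→2 → N2(foll t3 [-])
[24] propose(1,'q') → ∅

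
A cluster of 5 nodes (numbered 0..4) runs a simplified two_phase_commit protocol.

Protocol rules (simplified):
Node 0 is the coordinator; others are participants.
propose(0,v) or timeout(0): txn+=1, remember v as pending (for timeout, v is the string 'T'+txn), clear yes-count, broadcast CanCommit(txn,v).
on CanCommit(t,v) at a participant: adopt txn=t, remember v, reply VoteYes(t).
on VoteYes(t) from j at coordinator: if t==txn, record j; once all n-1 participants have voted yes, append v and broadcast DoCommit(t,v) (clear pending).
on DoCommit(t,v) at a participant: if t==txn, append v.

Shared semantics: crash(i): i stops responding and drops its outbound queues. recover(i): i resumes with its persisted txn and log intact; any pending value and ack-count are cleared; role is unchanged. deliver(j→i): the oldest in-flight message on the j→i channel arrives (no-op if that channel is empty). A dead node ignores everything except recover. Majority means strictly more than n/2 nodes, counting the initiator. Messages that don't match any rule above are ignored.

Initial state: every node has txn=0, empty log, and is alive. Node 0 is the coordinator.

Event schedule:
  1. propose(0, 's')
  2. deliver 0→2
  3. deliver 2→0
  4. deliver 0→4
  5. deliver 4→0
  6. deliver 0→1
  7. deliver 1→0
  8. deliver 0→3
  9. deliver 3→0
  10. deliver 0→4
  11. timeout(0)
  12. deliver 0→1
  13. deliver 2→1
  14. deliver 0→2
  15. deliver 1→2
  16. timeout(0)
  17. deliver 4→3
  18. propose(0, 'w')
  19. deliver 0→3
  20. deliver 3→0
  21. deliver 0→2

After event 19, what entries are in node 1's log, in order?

s

1. propose(0,'s'):  <0:coor t1 ->
2. deliver 0→2:  <2:part t1 ->
3. deliver 2→0:  nop
4. deliver 0→4:  <4:part t1 ->
5. deliver 4→0:  nop
6. deliver 0→1:  <1:part t1 ->
7. deliver 1→0:  nop
8. deliver 0→3:  <3:part t1 ->
9. deliver 3→0:  <0:coor t1 s>
10. deliver 0→4:  <4:part t1 s>
11. timeout(0):  <0:coor t2 s>
12. deliver 0→1:  <1:part t1 s>
13. deliver 2→1:  nop
14. deliver 0→2:  <2:part t1 s>
15. deliver 1→2:  nop
16. timeout(0):  <0:coor t3 s>
17. deliver 4→3:  nop
18. propose(0,'w'):  <0:coor t4 s>
19. deliver 0→3:  <3:part t1 s>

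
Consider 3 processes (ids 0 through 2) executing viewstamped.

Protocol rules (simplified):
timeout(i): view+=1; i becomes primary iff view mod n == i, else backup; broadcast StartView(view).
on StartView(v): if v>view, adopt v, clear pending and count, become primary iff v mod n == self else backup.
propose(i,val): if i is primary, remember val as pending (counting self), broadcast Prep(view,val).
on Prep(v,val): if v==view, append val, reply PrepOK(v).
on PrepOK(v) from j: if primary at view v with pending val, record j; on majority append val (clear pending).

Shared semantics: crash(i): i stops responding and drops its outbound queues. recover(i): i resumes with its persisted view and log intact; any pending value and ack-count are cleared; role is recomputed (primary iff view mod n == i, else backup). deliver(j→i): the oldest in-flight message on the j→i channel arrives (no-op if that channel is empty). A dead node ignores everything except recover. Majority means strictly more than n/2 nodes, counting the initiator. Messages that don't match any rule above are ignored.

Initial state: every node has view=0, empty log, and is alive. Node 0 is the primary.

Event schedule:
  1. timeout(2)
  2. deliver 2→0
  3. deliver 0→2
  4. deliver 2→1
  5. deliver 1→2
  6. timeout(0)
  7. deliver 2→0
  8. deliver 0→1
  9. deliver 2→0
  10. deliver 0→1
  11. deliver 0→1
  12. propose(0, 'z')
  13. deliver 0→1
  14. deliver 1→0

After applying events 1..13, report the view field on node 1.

step 1 timeout(2): 2={back,v=1,log=-}
step 2 deliver 2→0: 0={back,v=1,log=-}
step 3 deliver 0→2: —
step 4 deliver 2→1: 1={prim,v=1,log=-}
step 5 deliver 1→2: —
step 6 timeout(0): 0={back,v=2,log=-}
step 7 deliver 2→0: —
step 8 deliver 0→1: 1={back,v=2,log=-}
step 9 deliver 2→0: —
step 10 deliver 0→1: —
step 11 deliver 0→1: —
step 12 propose(0,'z'): —
step 13 deliver 0→1: —

2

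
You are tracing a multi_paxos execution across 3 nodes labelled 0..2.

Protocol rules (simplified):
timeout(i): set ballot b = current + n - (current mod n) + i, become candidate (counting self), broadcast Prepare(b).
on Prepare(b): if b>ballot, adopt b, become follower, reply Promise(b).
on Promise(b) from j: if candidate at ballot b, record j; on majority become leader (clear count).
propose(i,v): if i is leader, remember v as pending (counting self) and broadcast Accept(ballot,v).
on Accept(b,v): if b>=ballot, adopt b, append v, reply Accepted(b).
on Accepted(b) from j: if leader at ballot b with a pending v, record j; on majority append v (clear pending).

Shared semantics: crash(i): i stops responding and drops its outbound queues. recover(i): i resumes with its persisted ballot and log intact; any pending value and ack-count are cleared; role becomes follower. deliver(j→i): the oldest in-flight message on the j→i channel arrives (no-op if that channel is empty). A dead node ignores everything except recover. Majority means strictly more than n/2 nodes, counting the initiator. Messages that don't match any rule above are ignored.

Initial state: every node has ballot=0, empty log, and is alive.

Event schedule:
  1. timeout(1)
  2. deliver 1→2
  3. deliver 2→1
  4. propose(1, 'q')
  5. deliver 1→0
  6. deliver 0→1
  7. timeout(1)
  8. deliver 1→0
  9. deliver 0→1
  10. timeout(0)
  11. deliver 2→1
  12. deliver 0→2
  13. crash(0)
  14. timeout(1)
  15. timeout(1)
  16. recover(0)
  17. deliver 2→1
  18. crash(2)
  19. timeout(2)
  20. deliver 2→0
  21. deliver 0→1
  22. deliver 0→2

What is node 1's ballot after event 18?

13

[1] timeout(1) → N1(cand b4 [-])
[2] deliver 1→2 → N2(foll b4 [-])
[3] deliver 2→1 → N1(lead b4 [-])
[4] propose(1,'q') → ∅
[5] deliver 1→0 → N0(foll b4 [-])
[6] deliver 0→1 → ∅
[7] timeout(1) → N1(cand b7 [-])
[8] deliver 1→0 → N0(foll b4 [q])
[9] deliver 0→1 → ∅
[10] timeout(0) → N0(cand b6 [q])
[11] deliver 2→1 → ∅
[12] deliver 0→2 → N2(foll b6 [-])
[13] crash(0) → N0(✗cand b6 [q])
[14] timeout(1) → N1(cand b10 [-])
[15] timeout(1) → N1(cand b13 [-])
[16] recover(0) → N0(foll b6 [q])
[17] deliver 2→1 → ∅
[18] crash(2) → N2(✗foll b6 [-])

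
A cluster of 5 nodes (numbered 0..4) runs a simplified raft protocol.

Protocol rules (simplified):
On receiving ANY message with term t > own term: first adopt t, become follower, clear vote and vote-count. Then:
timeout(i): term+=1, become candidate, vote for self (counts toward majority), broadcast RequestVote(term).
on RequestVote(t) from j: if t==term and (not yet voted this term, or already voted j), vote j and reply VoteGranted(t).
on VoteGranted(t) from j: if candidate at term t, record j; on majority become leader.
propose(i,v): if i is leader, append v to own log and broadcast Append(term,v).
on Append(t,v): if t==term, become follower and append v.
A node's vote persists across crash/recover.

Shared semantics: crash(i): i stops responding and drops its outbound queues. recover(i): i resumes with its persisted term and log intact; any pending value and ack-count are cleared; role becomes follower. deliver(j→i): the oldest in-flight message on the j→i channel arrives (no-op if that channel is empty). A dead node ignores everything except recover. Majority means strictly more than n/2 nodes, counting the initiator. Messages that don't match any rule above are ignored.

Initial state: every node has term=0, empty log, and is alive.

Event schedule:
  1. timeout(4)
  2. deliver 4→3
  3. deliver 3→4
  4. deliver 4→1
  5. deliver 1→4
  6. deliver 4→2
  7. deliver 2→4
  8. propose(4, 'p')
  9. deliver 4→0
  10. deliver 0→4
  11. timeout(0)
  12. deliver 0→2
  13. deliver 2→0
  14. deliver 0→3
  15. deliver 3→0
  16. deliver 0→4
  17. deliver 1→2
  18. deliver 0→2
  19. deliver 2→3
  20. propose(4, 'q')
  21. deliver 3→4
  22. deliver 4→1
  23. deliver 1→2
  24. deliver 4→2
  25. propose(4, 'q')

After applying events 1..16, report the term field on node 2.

e1 timeout(4): 4[cand,t=1,-]
e2 deliver 4→3: 3[foll,t=1,-]
e3 deliver 3→4: ·
e4 deliver 4→1: 1[foll,t=1,-]
e5 deliver 1→4: 4[lead,t=1,-]
e6 deliver 4→2: 2[foll,t=1,-]
e7 deliver 2→4: ·
e8 propose(4,'p'): 4[lead,t=1,p]
e9 deliver 4→0: 0[foll,t=1,-]
e10 deliver 0→4: ·
e11 timeout(0): 0[cand,t=2,-]
e12 deliver 0→2: 2[foll,t=2,-]
e13 deliver 2→0: ·
e14 deliver 0→3: 3[foll,t=2,-]
e15 deliver 3→0: 0[lead,t=2,-]
e16 deliver 0→4: 4[foll,t=2,p]

2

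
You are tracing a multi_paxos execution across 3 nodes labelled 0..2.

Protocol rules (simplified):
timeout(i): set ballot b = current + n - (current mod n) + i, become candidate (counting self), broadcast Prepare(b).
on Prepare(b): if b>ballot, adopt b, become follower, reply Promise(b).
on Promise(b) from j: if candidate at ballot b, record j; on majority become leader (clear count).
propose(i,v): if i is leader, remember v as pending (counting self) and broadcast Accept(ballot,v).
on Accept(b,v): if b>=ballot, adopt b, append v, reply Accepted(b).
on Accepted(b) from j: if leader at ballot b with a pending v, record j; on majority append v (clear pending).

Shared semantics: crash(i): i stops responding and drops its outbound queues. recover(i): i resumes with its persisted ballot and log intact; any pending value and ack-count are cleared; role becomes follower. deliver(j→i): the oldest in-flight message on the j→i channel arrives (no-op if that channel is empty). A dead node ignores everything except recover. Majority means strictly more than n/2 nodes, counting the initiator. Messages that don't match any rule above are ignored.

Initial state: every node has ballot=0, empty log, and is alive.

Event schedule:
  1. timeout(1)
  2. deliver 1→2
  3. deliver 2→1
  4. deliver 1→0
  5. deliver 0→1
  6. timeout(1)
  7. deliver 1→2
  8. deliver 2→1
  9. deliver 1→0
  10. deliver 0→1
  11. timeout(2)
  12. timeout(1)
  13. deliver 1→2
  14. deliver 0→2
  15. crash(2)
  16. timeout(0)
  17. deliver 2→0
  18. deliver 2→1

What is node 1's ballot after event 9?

7

step 1 timeout(1): 1={cand,b=4,log=-}
step 2 deliver 1→2: 2={foll,b=4,log=-}
step 3 deliver 2→1: 1={lead,b=4,log=-}
step 4 deliver 1→0: 0={foll,b=4,log=-}
step 5 deliver 0→1: —
step 6 timeout(1): 1={cand,b=7,log=-}
step 7 deliver 1→2: 2={foll,b=7,log=-}
step 8 deliver 2→1: 1={lead,b=7,log=-}
step 9 deliver 1→0: 0={foll,b=7,log=-}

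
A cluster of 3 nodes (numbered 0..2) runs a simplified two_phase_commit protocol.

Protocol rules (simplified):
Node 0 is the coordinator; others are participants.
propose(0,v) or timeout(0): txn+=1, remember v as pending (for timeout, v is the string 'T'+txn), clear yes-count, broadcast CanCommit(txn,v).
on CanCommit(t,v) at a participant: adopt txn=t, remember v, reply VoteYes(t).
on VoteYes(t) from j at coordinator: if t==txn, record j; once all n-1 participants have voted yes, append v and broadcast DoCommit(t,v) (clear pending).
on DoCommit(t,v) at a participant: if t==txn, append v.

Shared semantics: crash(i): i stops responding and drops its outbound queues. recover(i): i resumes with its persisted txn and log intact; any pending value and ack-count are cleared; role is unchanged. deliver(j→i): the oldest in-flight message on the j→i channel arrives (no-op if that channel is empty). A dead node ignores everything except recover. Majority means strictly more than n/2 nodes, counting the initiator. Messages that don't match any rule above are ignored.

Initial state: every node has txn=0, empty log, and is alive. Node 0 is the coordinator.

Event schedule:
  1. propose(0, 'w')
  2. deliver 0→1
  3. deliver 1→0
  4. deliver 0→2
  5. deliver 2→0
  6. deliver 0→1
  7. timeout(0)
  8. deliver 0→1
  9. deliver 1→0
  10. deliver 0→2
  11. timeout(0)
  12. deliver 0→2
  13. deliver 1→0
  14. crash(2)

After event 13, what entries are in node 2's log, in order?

w

step 1 propose(0,'w'): 0={coor,t=1,log=-}
step 2 deliver 0→1: 1={part,t=1,log=-}
step 3 deliver 1→0: —
step 4 deliver 0→2: 2={part,t=1,log=-}
step 5 deliver 2→0: 0={coor,t=1,log=w}
step 6 deliver 0→1: 1={part,t=1,log=w}
step 7 timeout(0): 0={coor,t=2,log=w}
step 8 deliver 0→1: 1={part,t=2,log=w}
step 9 deliver 1→0: —
step 10 deliver 0→2: 2={part,t=1,log=w}
step 11 timeout(0): 0={coor,t=3,log=w}
step 12 deliver 0→2: 2={part,t=2,log=w}
step 13 deliver 1→0: —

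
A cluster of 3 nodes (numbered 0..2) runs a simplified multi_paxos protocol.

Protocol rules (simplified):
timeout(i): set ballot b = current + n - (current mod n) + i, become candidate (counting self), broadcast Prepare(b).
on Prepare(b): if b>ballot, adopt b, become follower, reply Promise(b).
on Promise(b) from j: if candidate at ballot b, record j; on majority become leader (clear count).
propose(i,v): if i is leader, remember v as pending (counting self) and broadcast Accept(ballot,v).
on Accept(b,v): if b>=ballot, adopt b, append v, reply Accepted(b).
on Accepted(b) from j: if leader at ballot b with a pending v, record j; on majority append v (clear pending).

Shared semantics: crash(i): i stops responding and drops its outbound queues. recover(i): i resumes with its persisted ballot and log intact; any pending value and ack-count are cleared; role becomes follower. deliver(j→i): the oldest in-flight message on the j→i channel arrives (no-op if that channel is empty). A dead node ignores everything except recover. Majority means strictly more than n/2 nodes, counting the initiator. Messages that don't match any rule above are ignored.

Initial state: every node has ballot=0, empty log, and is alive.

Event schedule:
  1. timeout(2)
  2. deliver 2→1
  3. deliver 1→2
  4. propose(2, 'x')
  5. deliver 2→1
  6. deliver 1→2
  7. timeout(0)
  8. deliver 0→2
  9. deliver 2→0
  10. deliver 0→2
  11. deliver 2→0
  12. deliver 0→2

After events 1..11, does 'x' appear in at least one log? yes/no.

yes

e1 timeout(2): 2[cand,b=5,-]
e2 deliver 2→1: 1[foll,b=5,-]
e3 deliver 1→2: 2[lead,b=5,-]
e4 propose(2,'x'): ·
e5 deliver 2→1: 1[foll,b=5,x]
e6 deliver 1→2: 2[lead,b=5,x]
e7 timeout(0): 0[cand,b=3,-]
e8 deliver 0→2: ·
e9 deliver 2→0: 0[foll,b=5,-]
e10 deliver 0→2: ·
e11 deliver 2→0: 0[foll,b=5,x]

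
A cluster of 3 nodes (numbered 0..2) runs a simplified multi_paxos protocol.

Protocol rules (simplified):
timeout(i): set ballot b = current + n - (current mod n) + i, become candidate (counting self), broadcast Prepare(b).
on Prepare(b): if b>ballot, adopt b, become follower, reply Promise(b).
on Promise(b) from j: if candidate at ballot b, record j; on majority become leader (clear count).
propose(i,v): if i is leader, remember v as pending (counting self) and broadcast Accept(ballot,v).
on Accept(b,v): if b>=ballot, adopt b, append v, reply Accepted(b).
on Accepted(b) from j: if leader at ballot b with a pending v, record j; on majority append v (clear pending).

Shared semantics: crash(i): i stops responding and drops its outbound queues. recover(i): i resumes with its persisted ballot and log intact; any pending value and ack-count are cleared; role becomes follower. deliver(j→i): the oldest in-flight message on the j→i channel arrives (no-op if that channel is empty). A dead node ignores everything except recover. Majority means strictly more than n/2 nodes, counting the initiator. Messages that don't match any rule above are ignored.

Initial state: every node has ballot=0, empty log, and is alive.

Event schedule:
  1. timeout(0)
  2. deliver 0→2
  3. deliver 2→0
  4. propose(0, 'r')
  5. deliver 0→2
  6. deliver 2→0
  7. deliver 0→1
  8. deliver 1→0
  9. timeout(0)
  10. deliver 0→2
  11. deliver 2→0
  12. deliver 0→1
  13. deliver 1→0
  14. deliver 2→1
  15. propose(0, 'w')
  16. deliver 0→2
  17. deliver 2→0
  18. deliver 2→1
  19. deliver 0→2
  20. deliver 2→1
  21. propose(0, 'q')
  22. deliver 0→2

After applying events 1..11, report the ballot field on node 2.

[1] timeout(0) → N0(cand b3 [-])
[2] deliver 0→2 → N2(foll b3 [-])
[3] deliver 2→0 → N0(lead b3 [-])
[4] propose(0,'r') → ∅
[5] deliver 0→2 → N2(foll b3 [r])
[6] deliver 2→0 → N0(lead b3 [r])
[7] deliver 0→1 → N1(foll b3 [-])
[8] deliver 1→0 → ∅
[9] timeout(0) → N0(cand b6 [r])
[10] deliver 0→2 → N2(foll b6 [r])
[11] deliver 2→0 → N0(lead b6 [r])

6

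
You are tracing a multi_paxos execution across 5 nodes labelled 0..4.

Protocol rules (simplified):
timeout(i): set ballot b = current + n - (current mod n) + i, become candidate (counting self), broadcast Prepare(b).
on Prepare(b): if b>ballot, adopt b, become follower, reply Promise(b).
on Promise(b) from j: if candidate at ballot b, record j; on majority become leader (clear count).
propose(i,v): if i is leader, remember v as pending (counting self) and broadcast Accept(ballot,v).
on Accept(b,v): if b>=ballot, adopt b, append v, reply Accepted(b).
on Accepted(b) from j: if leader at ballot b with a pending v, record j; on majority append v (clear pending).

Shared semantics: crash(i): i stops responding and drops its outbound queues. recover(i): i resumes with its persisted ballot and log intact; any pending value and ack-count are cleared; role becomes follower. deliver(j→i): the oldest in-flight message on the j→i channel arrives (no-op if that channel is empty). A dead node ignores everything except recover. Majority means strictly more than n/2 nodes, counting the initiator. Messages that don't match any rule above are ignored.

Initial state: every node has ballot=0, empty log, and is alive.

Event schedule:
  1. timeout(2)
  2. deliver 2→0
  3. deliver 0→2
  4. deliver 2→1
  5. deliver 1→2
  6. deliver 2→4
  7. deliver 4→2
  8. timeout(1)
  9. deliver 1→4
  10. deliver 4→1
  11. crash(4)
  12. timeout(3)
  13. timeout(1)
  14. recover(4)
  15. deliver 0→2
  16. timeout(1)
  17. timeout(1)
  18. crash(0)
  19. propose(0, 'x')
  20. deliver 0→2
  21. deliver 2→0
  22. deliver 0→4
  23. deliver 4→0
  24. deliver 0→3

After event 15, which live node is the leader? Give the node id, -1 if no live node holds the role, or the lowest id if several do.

2

after 1 — timeout(2): n2:cand/b7/[-]
after 2 — deliver 2→0: n0:foll/b7/[-]
after 3 — deliver 0→2: ·
after 4 — deliver 2→1: n1:foll/b7/[-]
after 5 — deliver 1→2: n2:lead/b7/[-]
after 6 — deliver 2→4: n4:foll/b7/[-]
after 7 — deliver 4→2: ·
after 8 — timeout(1): n1:cand/b11/[-]
after 9 — deliver 1→4: n4:foll/b11/[-]
after 10 — deliver 4→1: ·
after 11 — crash(4): n4:✗foll/b11/[-]
after 12 — timeout(3): n3:cand/b8/[-]
after 13 — timeout(1): n1:cand/b16/[-]
after 14 — recover(4): n4:foll/b11/[-]
after 15 — deliver 0→2: ·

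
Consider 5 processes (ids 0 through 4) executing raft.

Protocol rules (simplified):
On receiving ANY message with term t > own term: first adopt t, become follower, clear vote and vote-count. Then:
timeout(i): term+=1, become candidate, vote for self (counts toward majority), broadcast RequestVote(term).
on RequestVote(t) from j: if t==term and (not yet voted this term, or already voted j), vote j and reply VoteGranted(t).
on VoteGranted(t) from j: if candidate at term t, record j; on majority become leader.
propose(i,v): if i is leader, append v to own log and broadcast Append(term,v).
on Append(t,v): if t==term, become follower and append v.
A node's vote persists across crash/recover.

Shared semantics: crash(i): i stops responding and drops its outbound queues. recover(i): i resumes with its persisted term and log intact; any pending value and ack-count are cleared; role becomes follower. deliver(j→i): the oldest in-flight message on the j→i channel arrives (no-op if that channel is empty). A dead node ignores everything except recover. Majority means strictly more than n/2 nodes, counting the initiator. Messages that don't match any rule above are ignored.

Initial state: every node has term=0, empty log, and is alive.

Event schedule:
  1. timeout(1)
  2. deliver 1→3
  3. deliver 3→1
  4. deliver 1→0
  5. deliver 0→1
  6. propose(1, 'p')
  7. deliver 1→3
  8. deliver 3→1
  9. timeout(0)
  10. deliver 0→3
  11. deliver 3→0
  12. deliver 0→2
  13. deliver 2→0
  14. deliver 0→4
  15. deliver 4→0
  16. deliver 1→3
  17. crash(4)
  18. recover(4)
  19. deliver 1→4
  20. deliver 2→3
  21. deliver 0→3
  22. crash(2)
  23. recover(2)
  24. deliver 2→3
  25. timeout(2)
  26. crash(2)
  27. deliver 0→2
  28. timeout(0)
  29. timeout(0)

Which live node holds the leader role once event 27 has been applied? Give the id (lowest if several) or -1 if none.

0

after 1 — timeout(1): n1:cand/t1/[-]
after 2 — deliver 1→3: n3:foll/t1/[-]
after 3 — deliver 3→1: ·
after 4 — deliver 1→0: n0:foll/t1/[-]
after 5 — deliver 0→1: n1:lead/t1/[-]
after 6 — propose(1,'p'): n1:lead/t1/[p]
after 7 — deliver 1→3: n3:foll/t1/[p]
after 8 — deliver 3→1: ·
after 9 — timeout(0): n0:cand/t2/[-]
after 10 — deliver 0→3: n3:foll/t2/[p]
after 11 — deliver 3→0: ·
after 12 — deliver 0→2: n2:foll/t2/[-]
after 13 — deliver 2→0: n0:lead/t2/[-]
after 14 — deliver 0→4: n4:foll/t2/[-]
after 15 — deliver 4→0: ·
after 16 — deliver 1→3: ·
after 17 — crash(4): n4:✗foll/t2/[-]
after 18 — recover(4): n4:foll/t2/[-]
after 19 — deliver 1→4: ·
after 20 — deliver 2→3: ·
after 21 — deliver 0→3: ·
after 22 — crash(2): n2:✗foll/t2/[-]
after 23 — recover(2): n2:foll/t2/[-]
after 24 — deliver 2→3: ·
after 25 — timeout(2): n2:cand/t3/[-]
after 26 — crash(2): n2:✗cand/t3/[-]
after 27 — deliver 0→2: ·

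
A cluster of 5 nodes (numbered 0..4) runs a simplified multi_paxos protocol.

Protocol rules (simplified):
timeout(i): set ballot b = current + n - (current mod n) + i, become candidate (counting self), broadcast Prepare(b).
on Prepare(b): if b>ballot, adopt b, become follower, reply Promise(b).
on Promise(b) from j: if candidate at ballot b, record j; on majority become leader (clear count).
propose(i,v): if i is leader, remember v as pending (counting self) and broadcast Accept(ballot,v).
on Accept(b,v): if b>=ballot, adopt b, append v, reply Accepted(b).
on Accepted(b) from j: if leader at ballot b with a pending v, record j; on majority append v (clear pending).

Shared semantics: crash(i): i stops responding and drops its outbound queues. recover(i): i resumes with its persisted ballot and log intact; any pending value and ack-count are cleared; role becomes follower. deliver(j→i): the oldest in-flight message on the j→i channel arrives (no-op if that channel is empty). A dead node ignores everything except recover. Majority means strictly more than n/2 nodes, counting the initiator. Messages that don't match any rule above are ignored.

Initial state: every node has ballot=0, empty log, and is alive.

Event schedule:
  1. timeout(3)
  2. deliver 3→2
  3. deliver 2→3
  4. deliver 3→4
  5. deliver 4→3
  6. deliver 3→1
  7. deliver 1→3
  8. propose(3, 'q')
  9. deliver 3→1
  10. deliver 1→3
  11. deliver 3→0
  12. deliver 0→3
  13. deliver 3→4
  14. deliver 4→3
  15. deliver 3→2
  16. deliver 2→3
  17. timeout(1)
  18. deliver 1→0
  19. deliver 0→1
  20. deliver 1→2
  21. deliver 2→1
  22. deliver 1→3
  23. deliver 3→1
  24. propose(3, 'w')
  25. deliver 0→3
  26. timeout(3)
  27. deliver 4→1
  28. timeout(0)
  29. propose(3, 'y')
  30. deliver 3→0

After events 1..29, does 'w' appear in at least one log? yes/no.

no

[1] timeout(3) → N3(cand b8 [-])
[2] deliver 3→2 → N2(foll b8 [-])
[3] deliver 2→3 → ∅
[4] deliver 3→4 → N4(foll b8 [-])
[5] deliver 4→3 → N3(lead b8 [-])
[6] deliver 3→1 → N1(foll b8 [-])
[7] deliver 1→3 → ∅
[8] propose(3,'q') → ∅
[9] deliver 3→1 → N1(foll b8 [q])
[10] deliver 1→3 → ∅
[11] deliver 3→0 → N0(foll b8 [-])
[12] deliver 0→3 → ∅
[13] deliver 3→4 → N4(foll b8 [q])
[14] deliver 4→3 → N3(lead b8 [q])
[15] deliver 3→2 → N2(foll b8 [q])
[16] deliver 2→3 → ∅
[17] timeout(1) → N1(cand b11 [q])
[18] deliver 1→0 → N0(foll b11 [-])
[19] deliver 0→1 → ∅
[20] deliver 1→2 → N2(foll b11 [q])
[21] deliver 2→1 → N1(lead b11 [q])
[22] deliver 1→3 → N3(foll b11 [q])
[23] deliver 3→1 → ∅
[24] propose(3,'w') → ∅
[25] deliver 0→3 → ∅
[26] timeout(3) → N3(cand b18 [q])
[27] deliver 4→1 → ∅
[28] timeout(0) → N0(cand b15 [-])
[29] propose(3,'y') → ∅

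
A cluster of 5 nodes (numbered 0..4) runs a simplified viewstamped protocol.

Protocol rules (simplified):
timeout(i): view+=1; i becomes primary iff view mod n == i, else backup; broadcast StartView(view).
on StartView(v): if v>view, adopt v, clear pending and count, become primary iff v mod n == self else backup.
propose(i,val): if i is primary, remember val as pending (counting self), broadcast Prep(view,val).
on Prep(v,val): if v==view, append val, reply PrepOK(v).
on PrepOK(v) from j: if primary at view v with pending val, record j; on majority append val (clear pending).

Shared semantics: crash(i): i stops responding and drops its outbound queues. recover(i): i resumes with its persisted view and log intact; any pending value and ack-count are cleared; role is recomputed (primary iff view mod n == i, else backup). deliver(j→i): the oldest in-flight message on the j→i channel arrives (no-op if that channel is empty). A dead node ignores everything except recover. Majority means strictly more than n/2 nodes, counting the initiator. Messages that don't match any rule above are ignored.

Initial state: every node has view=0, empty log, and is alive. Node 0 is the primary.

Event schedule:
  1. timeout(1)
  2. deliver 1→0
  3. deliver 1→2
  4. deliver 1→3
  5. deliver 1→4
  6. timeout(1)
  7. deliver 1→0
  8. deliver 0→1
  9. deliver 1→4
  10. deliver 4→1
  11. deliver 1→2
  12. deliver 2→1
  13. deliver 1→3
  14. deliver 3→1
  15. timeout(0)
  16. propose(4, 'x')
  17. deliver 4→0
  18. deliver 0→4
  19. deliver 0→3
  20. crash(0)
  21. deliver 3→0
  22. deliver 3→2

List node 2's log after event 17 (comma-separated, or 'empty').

step 1 timeout(1): 1={prim,v=1,log=-}
step 2 deliver 1→0: 0={back,v=1,log=-}
step 3 deliver 1→2: 2={back,v=1,log=-}
step 4 deliver 1→3: 3={back,v=1,log=-}
step 5 deliver 1→4: 4={back,v=1,log=-}
step 6 timeout(1): 1={back,v=2,log=-}
step 7 deliver 1→0: 0={back,v=2,log=-}
step 8 deliver 0→1: —
step 9 deliver 1→4: 4={back,v=2,log=-}
step 10 deliver 4→1: —
step 11 deliver 1→2: 2={prim,v=2,log=-}
step 12 deliver 2→1: —
step 13 deliver 1→3: 3={back,v=2,log=-}
step 14 deliver 3→1: —
step 15 timeout(0): 0={back,v=3,log=-}
step 16 propose(4,'x'): —
step 17 deliver 4→0: —

empty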